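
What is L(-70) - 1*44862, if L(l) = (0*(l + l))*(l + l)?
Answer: -44862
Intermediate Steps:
L(l) = 0 (L(l) = (0*(2*l))*(2*l) = 0*(2*l) = 0)
L(-70) - 1*44862 = 0 - 1*44862 = 0 - 44862 = -44862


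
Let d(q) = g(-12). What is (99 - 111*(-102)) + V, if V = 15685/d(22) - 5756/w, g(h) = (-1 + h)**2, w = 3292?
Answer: 1601178191/139087 ≈ 11512.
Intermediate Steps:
d(q) = 169 (d(q) = (-1 - 12)**2 = (-13)**2 = 169)
V = 12665564/139087 (V = 15685/169 - 5756/3292 = 15685*(1/169) - 5756*1/3292 = 15685/169 - 1439/823 = 12665564/139087 ≈ 91.062)
(99 - 111*(-102)) + V = (99 - 111*(-102)) + 12665564/139087 = (99 + 11322) + 12665564/139087 = 11421 + 12665564/139087 = 1601178191/139087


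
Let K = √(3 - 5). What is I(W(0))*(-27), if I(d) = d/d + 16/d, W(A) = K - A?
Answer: -27 + 216*I*√2 ≈ -27.0 + 305.47*I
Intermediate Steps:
K = I*√2 (K = √(-2) = I*√2 ≈ 1.4142*I)
W(A) = -A + I*√2 (W(A) = I*√2 - A = -A + I*√2)
I(d) = 1 + 16/d
I(W(0))*(-27) = ((16 + (-1*0 + I*√2))/(-1*0 + I*√2))*(-27) = ((16 + (0 + I*√2))/(0 + I*√2))*(-27) = ((16 + I*√2)/((I*√2)))*(-27) = ((-I*√2/2)*(16 + I*√2))*(-27) = -I*√2*(16 + I*√2)/2*(-27) = 27*I*√2*(16 + I*√2)/2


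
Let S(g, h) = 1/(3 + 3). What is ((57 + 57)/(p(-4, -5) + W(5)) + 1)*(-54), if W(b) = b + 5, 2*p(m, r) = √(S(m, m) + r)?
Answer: 54*(-√174 + 1488*I)/(√174 - 120*I) ≈ -662.25 + 66.861*I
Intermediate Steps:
S(g, h) = ⅙ (S(g, h) = 1/6 = ⅙)
p(m, r) = √(⅙ + r)/2
W(b) = 5 + b
((57 + 57)/(p(-4, -5) + W(5)) + 1)*(-54) = ((57 + 57)/(√(6 + 36*(-5))/12 + (5 + 5)) + 1)*(-54) = (114/(√(6 - 180)/12 + 10) + 1)*(-54) = (114/(√(-174)/12 + 10) + 1)*(-54) = (114/((I*√174)/12 + 10) + 1)*(-54) = (114/(I*√174/12 + 10) + 1)*(-54) = (114/(10 + I*√174/12) + 1)*(-54) = (1 + 114/(10 + I*√174/12))*(-54) = -54 - 6156/(10 + I*√174/12)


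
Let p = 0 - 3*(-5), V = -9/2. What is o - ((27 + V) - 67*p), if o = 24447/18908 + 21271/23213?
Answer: 14903452921/15134876 ≈ 984.71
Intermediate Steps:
o = 33437251/15134876 (o = 24447*(1/18908) + 21271*(1/23213) = 843/652 + 21271/23213 = 33437251/15134876 ≈ 2.2093)
V = -9/2 (V = -9*½ = -9/2 ≈ -4.5000)
p = 15 (p = 0 + 15 = 15)
o - ((27 + V) - 67*p) = 33437251/15134876 - ((27 - 9/2) - 67*15) = 33437251/15134876 - (45/2 - 1005) = 33437251/15134876 - 1*(-1965/2) = 33437251/15134876 + 1965/2 = 14903452921/15134876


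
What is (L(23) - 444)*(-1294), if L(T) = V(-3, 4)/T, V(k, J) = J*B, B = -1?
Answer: 13219504/23 ≈ 5.7476e+5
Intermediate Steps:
V(k, J) = -J (V(k, J) = J*(-1) = -J)
L(T) = -4/T (L(T) = (-1*4)/T = -4/T)
(L(23) - 444)*(-1294) = (-4/23 - 444)*(-1294) = -10216/23*(-1294) = 13219504/23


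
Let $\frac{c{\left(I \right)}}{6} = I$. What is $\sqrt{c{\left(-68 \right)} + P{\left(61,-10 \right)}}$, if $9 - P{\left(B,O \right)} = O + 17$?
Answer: $i \sqrt{406} \approx 20.149 i$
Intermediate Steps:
$c{\left(I \right)} = 6 I$
$P{\left(B,O \right)} = -8 - O$ ($P{\left(B,O \right)} = 9 - \left(O + 17\right) = 9 - \left(17 + O\right) = -8 - O$)
$\sqrt{c{\left(-68 \right)} + P{\left(61,-10 \right)}} = \sqrt{6 \left(-68\right) - -2} = \sqrt{-408 + \left(-8 + 10\right)} = \sqrt{-408 + 2} = \sqrt{-406} = i \sqrt{406}$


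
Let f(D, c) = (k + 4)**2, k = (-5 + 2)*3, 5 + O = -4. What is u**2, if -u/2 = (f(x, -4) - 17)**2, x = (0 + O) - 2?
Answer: 16384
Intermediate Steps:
O = -9 (O = -5 - 4 = -9)
k = -9 (k = -3*3 = -9)
x = -11 (x = (0 - 9) - 2 = -9 - 2 = -11)
f(D, c) = 25 (f(D, c) = (-9 + 4)**2 = (-5)**2 = 25)
u = -128 (u = -2*(25 - 17)**2 = -2*8**2 = -2*64 = -128)
u**2 = (-128)**2 = 16384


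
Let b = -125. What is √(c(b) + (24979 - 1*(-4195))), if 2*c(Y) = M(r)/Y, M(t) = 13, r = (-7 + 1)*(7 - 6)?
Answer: √72934870/50 ≈ 170.80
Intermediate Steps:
r = -6 (r = -6*1 = -6)
c(Y) = 13/(2*Y) (c(Y) = (13/Y)/2 = 13/(2*Y))
√(c(b) + (24979 - 1*(-4195))) = √((13/2)/(-125) + (24979 - 1*(-4195))) = √((13/2)*(-1/125) + (24979 + 4195)) = √(-13/250 + 29174) = √(7293487/250) = √72934870/50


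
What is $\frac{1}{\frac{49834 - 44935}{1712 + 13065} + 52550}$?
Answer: $\frac{14777}{776536249} \approx 1.9029 \cdot 10^{-5}$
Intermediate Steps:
$\frac{1}{\frac{49834 - 44935}{1712 + 13065} + 52550} = \frac{1}{\frac{4899}{14777} + 52550} = \frac{1}{\frac{776536249}{14777}} = \frac{14777}{776536249}$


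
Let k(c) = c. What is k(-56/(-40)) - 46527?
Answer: -232628/5 ≈ -46526.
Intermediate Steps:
k(-56/(-40)) - 46527 = -56/(-40) - 46527 = -56*(-1/40) - 46527 = 7/5 - 46527 = -232628/5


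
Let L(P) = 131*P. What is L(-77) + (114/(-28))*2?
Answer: -70666/7 ≈ -10095.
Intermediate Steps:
L(-77) + (114/(-28))*2 = 131*(-77) + (114/(-28))*2 = -10087 + (114*(-1/28))*2 = -10087 - 57/14*2 = -10087 - 57/7 = -70666/7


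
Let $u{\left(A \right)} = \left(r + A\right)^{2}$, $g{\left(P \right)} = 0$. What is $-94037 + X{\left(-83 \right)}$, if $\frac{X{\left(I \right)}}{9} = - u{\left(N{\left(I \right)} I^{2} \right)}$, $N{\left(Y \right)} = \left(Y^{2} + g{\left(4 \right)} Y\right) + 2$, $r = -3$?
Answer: $-20282399087792981$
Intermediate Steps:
$N{\left(Y \right)} = 2 + Y^{2}$ ($N{\left(Y \right)} = \left(Y^{2} + 0 Y\right) + 2 = \left(Y^{2} + 0\right) + 2 = Y^{2} + 2 = 2 + Y^{2}$)
$u{\left(A \right)} = \left(-3 + A\right)^{2}$
$X{\left(I \right)} = - 9 \left(-3 + I^{2} \left(2 + I^{2}\right)\right)^{2}$ ($X{\left(I \right)} = 9 \left(- \left(-3 + \left(2 + I^{2}\right) I^{2}\right)^{2}\right) = 9 \left(- \left(-3 + I^{2} \left(2 + I^{2}\right)\right)^{2}\right) = - 9 \left(-3 + I^{2} \left(2 + I^{2}\right)\right)^{2}$)
$-94037 + X{\left(-83 \right)} = -94037 - 9 \left(-3 + \left(-83\right)^{2} \left(2 + \left(-83\right)^{2}\right)\right)^{2} = -94037 - 9 \left(-3 + 6889 \left(2 + 6889\right)\right)^{2} = -94037 - 9 \left(-3 + 6889 \cdot 6891\right)^{2} = -94037 - 9 \left(-3 + 47472099\right)^{2} = -94037 - 9 \cdot 47472096^{2} = -94037 - 20282399087698944 = -20282399087792981$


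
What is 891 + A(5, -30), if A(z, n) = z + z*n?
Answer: 746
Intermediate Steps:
A(z, n) = z + n*z
891 + A(5, -30) = 891 + 5*(1 - 30) = 891 + 5*(-29) = 891 - 145 = 746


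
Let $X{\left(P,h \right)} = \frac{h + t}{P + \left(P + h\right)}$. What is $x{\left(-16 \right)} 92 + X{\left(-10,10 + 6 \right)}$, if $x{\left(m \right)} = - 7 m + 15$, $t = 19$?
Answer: $\frac{46701}{4} \approx 11675.0$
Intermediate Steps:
$x{\left(m \right)} = 15 - 7 m$
$X{\left(P,h \right)} = \frac{19 + h}{h + 2 P}$ ($X{\left(P,h \right)} = \frac{h + 19}{P + \left(P + h\right)} = \frac{19 + h}{h + 2 P}$)
$x{\left(-16 \right)} 92 + X{\left(-10,10 + 6 \right)} = \left(15 - -112\right) 92 + \frac{19 + \left(10 + 6\right)}{\left(10 + 6\right) + 2 \left(-10\right)} = \left(15 + 112\right) 92 + \frac{19 + 16}{16 - 20} = 127 \cdot 92 + \frac{1}{-4} \cdot 35 = 11684 - \frac{35}{4} = \frac{46701}{4}$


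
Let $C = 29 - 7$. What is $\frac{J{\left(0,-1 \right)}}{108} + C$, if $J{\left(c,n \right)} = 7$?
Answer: $\frac{2383}{108} \approx 22.065$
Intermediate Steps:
$C = 22$ ($C = 29 - 7 = 22$)
$\frac{J{\left(0,-1 \right)}}{108} + C = \frac{7}{108} + 22 = \frac{2383}{108}$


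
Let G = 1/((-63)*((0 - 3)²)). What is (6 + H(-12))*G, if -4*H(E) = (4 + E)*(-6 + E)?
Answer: 10/189 ≈ 0.052910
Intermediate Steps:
H(E) = -(-6 + E)*(4 + E)/4 (H(E) = -(4 + E)*(-6 + E)/4 = -(-6 + E)*(4 + E)/4)
G = -1/567 (G = -1/(63*((-3)²)) = -1/63/9 = -1/63*⅑ = -1/567 ≈ -0.0017637)
(6 + H(-12))*G = (6 + (6 + (½)*(-12) - ¼*(-12)²))*(-1/567) = (6 + (6 - 6 - ¼*144))*(-1/567) = (6 + (6 - 6 - 36))*(-1/567) = (6 - 36)*(-1/567) = -30*(-1/567) = 10/189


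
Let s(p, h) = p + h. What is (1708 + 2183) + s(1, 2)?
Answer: 3894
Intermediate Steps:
s(p, h) = h + p
(1708 + 2183) + s(1, 2) = (1708 + 2183) + (2 + 1) = 3891 + 3 = 3894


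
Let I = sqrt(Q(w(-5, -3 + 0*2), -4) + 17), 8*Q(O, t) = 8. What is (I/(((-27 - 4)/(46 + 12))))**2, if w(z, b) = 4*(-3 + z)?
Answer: 60552/961 ≈ 63.009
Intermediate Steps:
w(z, b) = -12 + 4*z
Q(O, t) = 1 (Q(O, t) = (1/8)*8 = 1)
I = 3*sqrt(2) (I = sqrt(1 + 17) = sqrt(18) = 3*sqrt(2) ≈ 4.2426)
(I/(((-27 - 4)/(46 + 12))))**2 = ((3*sqrt(2))/(((-27 - 4)/(46 + 12))))**2 = ((3*sqrt(2))/((-31/58)))**2 = ((3*sqrt(2))/((-31*1/58)))**2 = ((3*sqrt(2))/(-31/58))**2 = ((3*sqrt(2))*(-58/31))**2 = (-174*sqrt(2)/31)**2 = 60552/961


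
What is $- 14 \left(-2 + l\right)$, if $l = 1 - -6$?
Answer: $-70$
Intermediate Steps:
$l = 7$ ($l = 1 + 6 = 7$)
$- 14 \left(-2 + l\right) = - 14 \left(-2 + 7\right) = \left(-14\right) 5 = -70$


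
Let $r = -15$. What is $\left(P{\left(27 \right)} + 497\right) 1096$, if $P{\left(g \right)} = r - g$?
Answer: $498680$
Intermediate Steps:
$P{\left(g \right)} = -15 - g$
$\left(P{\left(27 \right)} + 497\right) 1096 = \left(\left(-15 - 27\right) + 497\right) 1096 = \left(-42 + 497\right) 1096 = 455 \cdot 1096 = 498680$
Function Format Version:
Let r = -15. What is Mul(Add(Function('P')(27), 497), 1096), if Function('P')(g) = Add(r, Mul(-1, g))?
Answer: 498680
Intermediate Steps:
Function('P')(g) = Add(-15, Mul(-1, g))
Mul(Add(Function('P')(27), 497), 1096) = Mul(Add(Add(-15, Mul(-1, 27)), 497), 1096) = Mul(Add(Add(-15, -27), 497), 1096) = Mul(Add(-42, 497), 1096) = Mul(455, 1096) = 498680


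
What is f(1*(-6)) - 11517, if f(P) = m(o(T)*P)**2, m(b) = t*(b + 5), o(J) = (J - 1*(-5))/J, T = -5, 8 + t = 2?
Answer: -10617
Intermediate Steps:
t = -6 (t = -8 + 2 = -6)
o(J) = (5 + J)/J (o(J) = (J + 5)/J = (5 + J)/J)
m(b) = -30 - 6*b (m(b) = -6*(b + 5) = -6*(5 + b) = -30 - 6*b)
f(P) = 900 (f(P) = (-30 - 6*(5 - 5)/(-5)*P)**2 = (-30 - 6*(-1/5*0)*P)**2 = (-30 - 0*P)**2 = (-30 - 6*0)**2 = (-30 + 0)**2 = (-30)**2 = 900)
f(1*(-6)) - 11517 = 900 - 11517 = -10617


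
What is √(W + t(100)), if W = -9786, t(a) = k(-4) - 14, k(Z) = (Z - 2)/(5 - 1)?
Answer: I*√39206/2 ≈ 99.003*I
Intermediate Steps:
k(Z) = -½ + Z/4 (k(Z) = (-2 + Z)/4 = (-2 + Z)*(¼) = -½ + Z/4)
t(a) = -31/2 (t(a) = (-½ + (¼)*(-4)) - 14 = (-½ - 1) - 14 = -3/2 - 14 = -31/2)
√(W + t(100)) = √(-9786 - 31/2) = √(-19603/2) = I*√39206/2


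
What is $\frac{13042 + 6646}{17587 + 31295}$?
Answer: $\frac{9844}{24441} \approx 0.40277$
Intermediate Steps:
$\frac{13042 + 6646}{17587 + 31295} = \frac{19688}{48882} = 19688 \cdot \frac{1}{48882} = \frac{9844}{24441}$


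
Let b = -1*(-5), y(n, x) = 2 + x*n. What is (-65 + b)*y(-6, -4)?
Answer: -1560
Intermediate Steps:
y(n, x) = 2 + n*x
b = 5
(-65 + b)*y(-6, -4) = (-65 + 5)*(2 - 6*(-4)) = -60*(2 + 24) = -60*26 = -1560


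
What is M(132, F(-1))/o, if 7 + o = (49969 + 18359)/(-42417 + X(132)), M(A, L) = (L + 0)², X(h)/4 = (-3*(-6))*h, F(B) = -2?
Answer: -14628/33191 ≈ -0.44072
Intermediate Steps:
X(h) = 72*h (X(h) = 4*((-3*(-6))*h) = 4*(18*h) = 72*h)
M(A, L) = L²
o = -33191/3657 (o = -7 + (49969 + 18359)/(-42417 + 72*132) = -7 + 68328/(-42417 + 9504) = -7 + 68328/(-32913) = -7 + 68328*(-1/32913) = -7 - 7592/3657 = -33191/3657 ≈ -9.0760)
M(132, F(-1))/o = (-2)²/(-33191/3657) = 4*(-3657/33191) = -14628/33191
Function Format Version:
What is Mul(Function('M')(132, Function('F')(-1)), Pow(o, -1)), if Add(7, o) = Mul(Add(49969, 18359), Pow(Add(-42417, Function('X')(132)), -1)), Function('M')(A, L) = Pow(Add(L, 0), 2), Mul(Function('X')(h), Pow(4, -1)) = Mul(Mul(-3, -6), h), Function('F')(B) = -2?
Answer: Rational(-14628, 33191) ≈ -0.44072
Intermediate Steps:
Function('X')(h) = Mul(72, h) (Function('X')(h) = Mul(4, Mul(Mul(-3, -6), h)) = Mul(4, Mul(18, h)) = Mul(72, h))
Function('M')(A, L) = Pow(L, 2)
o = Rational(-33191, 3657) (o = Add(-7, Mul(Add(49969, 18359), Pow(Add(-42417, Mul(72, 132)), -1))) = Add(-7, Mul(68328, Pow(Add(-42417, 9504), -1))) = Add(-7, Mul(68328, Pow(-32913, -1))) = Add(-7, Mul(68328, Rational(-1, 32913))) = Add(-7, Rational(-7592, 3657)) = Rational(-33191, 3657) ≈ -9.0760)
Mul(Function('M')(132, Function('F')(-1)), Pow(o, -1)) = Mul(Pow(-2, 2), Pow(Rational(-33191, 3657), -1)) = Mul(4, Rational(-3657, 33191)) = Rational(-14628, 33191)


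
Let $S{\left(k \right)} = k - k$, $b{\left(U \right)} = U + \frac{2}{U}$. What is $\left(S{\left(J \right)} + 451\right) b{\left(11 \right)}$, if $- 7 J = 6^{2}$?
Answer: $5043$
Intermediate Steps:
$J = - \frac{36}{7}$ ($J = - \frac{6^{2}}{7} = \left(- \frac{1}{7}\right) 36 = - \frac{36}{7} \approx -5.1429$)
$S{\left(k \right)} = 0$
$\left(S{\left(J \right)} + 451\right) b{\left(11 \right)} = \left(0 + 451\right) \left(11 + \frac{2}{11}\right) = 451 \left(11 + 2 \cdot \frac{1}{11}\right) = 451 \left(11 + \frac{2}{11}\right) = 451 \cdot \frac{123}{11} = 5043$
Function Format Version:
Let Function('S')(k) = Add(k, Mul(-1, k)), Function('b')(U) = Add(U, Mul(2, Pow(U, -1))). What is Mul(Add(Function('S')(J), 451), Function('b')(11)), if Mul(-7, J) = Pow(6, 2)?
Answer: 5043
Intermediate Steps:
J = Rational(-36, 7) (J = Mul(Rational(-1, 7), Pow(6, 2)) = Mul(Rational(-1, 7), 36) = Rational(-36, 7) ≈ -5.1429)
Function('S')(k) = 0
Mul(Add(Function('S')(J), 451), Function('b')(11)) = Mul(Add(0, 451), Add(11, Mul(2, Pow(11, -1)))) = Mul(451, Add(11, Mul(2, Rational(1, 11)))) = Mul(451, Add(11, Rational(2, 11))) = Mul(451, Rational(123, 11)) = 5043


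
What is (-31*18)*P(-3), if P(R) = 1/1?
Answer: -558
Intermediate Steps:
P(R) = 1
(-31*18)*P(-3) = -31*18*1 = -558*1 = -558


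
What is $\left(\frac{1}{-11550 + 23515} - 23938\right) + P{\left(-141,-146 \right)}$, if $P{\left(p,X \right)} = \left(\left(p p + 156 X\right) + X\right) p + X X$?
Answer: $\frac{5098992436}{11965} \approx 4.2616 \cdot 10^{5}$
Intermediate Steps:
$P{\left(p,X \right)} = X^{2} + p \left(p^{2} + 157 X\right)$ ($P{\left(p,X \right)} = \left(\left(p^{2} + 156 X\right) + X\right) p + X^{2} = \left(p^{2} + 157 X\right) p + X^{2} = p \left(p^{2} + 157 X\right) + X^{2} = X^{2} + p \left(p^{2} + 157 X\right)$)
$\left(\frac{1}{-11550 + 23515} - 23938\right) + P{\left(-141,-146 \right)} = \left(\frac{1}{-11550 + 23515} - 23938\right) + \left(\left(-146\right)^{2} + \left(-141\right)^{3} + 157 \left(-146\right) \left(-141\right)\right) = \left(\frac{1}{11965} - 23938\right) + \left(21316 - 2803221 + 3232002\right) = \left(\frac{1}{11965} - 23938\right) + 450097 = - \frac{286418169}{11965} + 450097 = \frac{5098992436}{11965}$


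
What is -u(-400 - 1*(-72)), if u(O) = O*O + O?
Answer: -107256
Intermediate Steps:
u(O) = O + O² (u(O) = O² + O = O + O²)
-u(-400 - 1*(-72)) = -(-400 - 1*(-72))*(1 + (-400 - 1*(-72))) = -(-400 + 72)*(1 + (-400 + 72)) = -(-328)*(1 - 328) = -(-328)*(-327) = -1*107256 = -107256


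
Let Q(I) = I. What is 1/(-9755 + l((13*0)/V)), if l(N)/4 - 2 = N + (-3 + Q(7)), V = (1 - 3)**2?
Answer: -1/9731 ≈ -0.00010276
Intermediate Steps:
V = 4 (V = (-2)**2 = 4)
l(N) = 24 + 4*N (l(N) = 8 + 4*(N + (-3 + 7)) = 8 + 4*(N + 4) = 8 + 4*(4 + N) = 8 + (16 + 4*N) = 24 + 4*N)
1/(-9755 + l((13*0)/V)) = 1/(-9755 + (24 + 4*((13*0)/4))) = 1/(-9755 + (24 + 4*(0*(1/4)))) = 1/(-9755 + (24 + 4*0)) = 1/(-9755 + (24 + 0)) = 1/(-9755 + 24) = 1/(-9731) = -1/9731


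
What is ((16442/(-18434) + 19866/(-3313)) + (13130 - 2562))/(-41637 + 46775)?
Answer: 322493272033/156893562098 ≈ 2.0555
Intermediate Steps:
((16442/(-18434) + 19866/(-3313)) + (13130 - 2562))/(-41637 + 46775) = ((16442*(-1/18434) + 19866*(-1/3313)) + 10568)/5138 = ((-8221/9217 - 19866/3313) + 10568)*(1/5138) = (-210341095/30535921 + 10568)*(1/5138) = (322493272033/30535921)*(1/5138) = 322493272033/156893562098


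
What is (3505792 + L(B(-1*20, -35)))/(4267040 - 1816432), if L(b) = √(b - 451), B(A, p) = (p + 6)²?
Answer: 219112/153163 + √390/2450608 ≈ 1.4306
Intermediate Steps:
B(A, p) = (6 + p)²
L(b) = √(-451 + b)
(3505792 + L(B(-1*20, -35)))/(4267040 - 1816432) = (3505792 + √(-451 + (6 - 35)²))/(4267040 - 1816432) = (3505792 + √(-451 + (-29)²))/2450608 = (3505792 + √(-451 + 841))*(1/2450608) = (3505792 + √390)*(1/2450608) = 219112/153163 + √390/2450608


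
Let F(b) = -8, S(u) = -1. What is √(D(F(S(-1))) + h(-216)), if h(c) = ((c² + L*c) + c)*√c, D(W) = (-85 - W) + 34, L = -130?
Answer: √(-43 + 447120*I*√6) ≈ 739.99 + 740.02*I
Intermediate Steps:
D(W) = -51 - W
h(c) = √c*(c² - 129*c) (h(c) = ((c² - 130*c) + c)*√c = (c² - 129*c)*√c = √c*(c² - 129*c))
√(D(F(S(-1))) + h(-216)) = √((-51 - 1*(-8)) + (-216)^(3/2)*(-129 - 216)) = √((-51 + 8) - 1296*I*√6*(-345)) = √(-43 + 447120*I*√6)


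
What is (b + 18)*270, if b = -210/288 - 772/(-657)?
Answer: 2908545/584 ≈ 4980.4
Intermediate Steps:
b = 4687/10512 (b = -210*1/288 - 772*(-1/657) = -35/48 + 772/657 = 4687/10512 ≈ 0.44587)
(b + 18)*270 = (4687/10512 + 18)*270 = (193903/10512)*270 = 2908545/584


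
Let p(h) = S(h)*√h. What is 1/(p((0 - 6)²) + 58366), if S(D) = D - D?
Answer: 1/58366 ≈ 1.7133e-5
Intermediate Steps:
S(D) = 0
p(h) = 0 (p(h) = 0*√h = 0)
1/(p((0 - 6)²) + 58366) = 1/(0 + 58366) = 1/58366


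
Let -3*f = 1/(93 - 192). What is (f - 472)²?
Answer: 19651273489/88209 ≈ 2.2278e+5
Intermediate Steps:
f = 1/297 (f = -1/(3*(93 - 192)) = -⅓/(-99) = -⅓*(-1/99) = 1/297 ≈ 0.0033670)
(f - 472)² = (1/297 - 472)² = (-140183/297)² = 19651273489/88209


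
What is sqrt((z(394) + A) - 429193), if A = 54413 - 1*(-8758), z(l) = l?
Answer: 2*I*sqrt(91407) ≈ 604.67*I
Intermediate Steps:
A = 63171 (A = 54413 + 8758 = 63171)
sqrt((z(394) + A) - 429193) = sqrt((394 + 63171) - 429193) = sqrt(63565 - 429193) = sqrt(-365628) = 2*I*sqrt(91407)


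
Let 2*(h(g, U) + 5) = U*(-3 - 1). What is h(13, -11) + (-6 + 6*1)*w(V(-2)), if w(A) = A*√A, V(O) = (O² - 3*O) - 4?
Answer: 17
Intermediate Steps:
V(O) = -4 + O² - 3*O
h(g, U) = -5 - 2*U (h(g, U) = -5 + (U*(-3 - 1))/2 = -5 + (U*(-4))/2 = -5 + (-4*U)/2 = -5 - 2*U)
w(A) = A^(3/2)
h(13, -11) + (-6 + 6*1)*w(V(-2)) = (-5 - 2*(-11)) + (-6 + 6*1)*(-4 + (-2)² - 3*(-2))^(3/2) = (-5 + 22) + (-6 + 6)*(-4 + 4 + 6)^(3/2) = 17 + 0*6^(3/2) = 17 + 0*(6*√6) = 17 + 0 = 17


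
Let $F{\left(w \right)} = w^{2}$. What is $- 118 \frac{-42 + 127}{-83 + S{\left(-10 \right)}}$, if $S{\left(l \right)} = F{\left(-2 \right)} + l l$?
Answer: $- \frac{10030}{21} \approx -477.62$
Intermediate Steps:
$S{\left(l \right)} = 4 + l^{2}$ ($S{\left(l \right)} = \left(-2\right)^{2} + l l = 4 + l^{2}$)
$- 118 \frac{-42 + 127}{-83 + S{\left(-10 \right)}} = - 118 \frac{-42 + 127}{-83 + \left(4 + \left(-10\right)^{2}\right)} = - 118 \frac{85}{-83 + \left(4 + 100\right)} = - 118 \frac{85}{-83 + 104} = - 118 \cdot \frac{85}{21} = - 118 \cdot 85 \cdot \frac{1}{21} = \left(-118\right) \frac{85}{21} = - \frac{10030}{21}$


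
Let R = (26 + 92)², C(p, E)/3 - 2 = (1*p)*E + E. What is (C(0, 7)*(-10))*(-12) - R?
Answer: -10684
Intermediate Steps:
C(p, E) = 6 + 3*E + 3*E*p (C(p, E) = 6 + 3*((1*p)*E + E) = 6 + 3*(p*E + E) = 6 + 3*(E*p + E) = 6 + 3*(E + E*p) = 6 + (3*E + 3*E*p) = 6 + 3*E + 3*E*p)
R = 13924 (R = 118² = 13924)
(C(0, 7)*(-10))*(-12) - R = ((6 + 3*7 + 3*7*0)*(-10))*(-12) - 1*13924 = ((6 + 21 + 0)*(-10))*(-12) - 13924 = (27*(-10))*(-12) - 13924 = -270*(-12) - 13924 = 3240 - 13924 = -10684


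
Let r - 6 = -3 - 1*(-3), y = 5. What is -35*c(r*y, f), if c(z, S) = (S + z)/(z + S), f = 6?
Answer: -35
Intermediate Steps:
r = 6 (r = 6 + (-3 - 1*(-3)) = 6 + (-3 + 3) = 6 + 0 = 6)
c(z, S) = 1 (c(z, S) = (S + z)/(S + z) = 1)
-35*c(r*y, f) = -35*1 = -35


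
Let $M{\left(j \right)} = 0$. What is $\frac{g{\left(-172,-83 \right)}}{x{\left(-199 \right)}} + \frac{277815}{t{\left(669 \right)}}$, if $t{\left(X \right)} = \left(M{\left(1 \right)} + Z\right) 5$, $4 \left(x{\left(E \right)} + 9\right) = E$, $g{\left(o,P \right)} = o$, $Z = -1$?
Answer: $- \frac{13056617}{235} \approx -55560.0$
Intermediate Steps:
$x{\left(E \right)} = -9 + \frac{E}{4}$
$t{\left(X \right)} = -5$ ($t{\left(X \right)} = \left(0 - 1\right) 5 = \left(-1\right) 5 = -5$)
$\frac{g{\left(-172,-83 \right)}}{x{\left(-199 \right)}} + \frac{277815}{t{\left(669 \right)}} = - \frac{172}{-9 + \frac{1}{4} \left(-199\right)} + \frac{277815}{-5} = - \frac{172}{-9 - \frac{199}{4}} + 277815 \left(- \frac{1}{5}\right) = - \frac{172}{- \frac{235}{4}} - 55563 = \left(-172\right) \left(- \frac{4}{235}\right) - 55563 = \frac{688}{235} - 55563 = - \frac{13056617}{235}$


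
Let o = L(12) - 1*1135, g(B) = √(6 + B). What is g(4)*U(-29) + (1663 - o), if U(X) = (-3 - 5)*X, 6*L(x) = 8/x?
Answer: 25181/9 + 232*√10 ≈ 3531.5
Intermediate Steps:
L(x) = 4/(3*x) (L(x) = (8/x)/6 = 4/(3*x))
U(X) = -8*X
o = -10214/9 (o = (4/3)/12 - 1*1135 = (4/3)*(1/12) - 1135 = ⅑ - 1135 = -10214/9 ≈ -1134.9)
g(4)*U(-29) + (1663 - o) = √(6 + 4)*(-8*(-29)) + (1663 - 1*(-10214/9)) = √10*232 + (1663 + 10214/9) = 232*√10 + 25181/9 = 25181/9 + 232*√10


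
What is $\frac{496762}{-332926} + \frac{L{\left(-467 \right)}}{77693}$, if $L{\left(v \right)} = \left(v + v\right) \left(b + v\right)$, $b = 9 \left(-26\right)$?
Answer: $\frac{220372287}{31776437} \approx 6.9351$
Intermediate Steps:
$b = -234$
$L{\left(v \right)} = 2 v \left(-234 + v\right)$ ($L{\left(v \right)} = \left(v + v\right) \left(-234 + v\right) = 2 v \left(-234 + v\right)$)
$\frac{496762}{-332926} + \frac{L{\left(-467 \right)}}{77693} = \frac{496762}{-332926} + \frac{2 \left(-467\right) \left(-234 - 467\right)}{77693} = 496762 \left(- \frac{1}{332926}\right) + 2 \left(-467\right) \left(-701\right) \frac{1}{77693} = - \frac{6713}{4499} + 654734 \cdot \frac{1}{77693} = - \frac{6713}{4499} + \frac{654734}{77693} = \frac{220372287}{31776437}$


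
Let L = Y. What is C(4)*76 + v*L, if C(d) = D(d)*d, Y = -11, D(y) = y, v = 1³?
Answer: 1205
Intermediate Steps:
v = 1
L = -11
C(d) = d² (C(d) = d*d = d²)
C(4)*76 + v*L = 4²*76 + 1*(-11) = 16*76 - 11 = 1216 - 11 = 1205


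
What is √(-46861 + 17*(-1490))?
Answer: I*√72191 ≈ 268.68*I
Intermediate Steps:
√(-46861 + 17*(-1490)) = √(-46861 - 25330) = √(-72191) = I*√72191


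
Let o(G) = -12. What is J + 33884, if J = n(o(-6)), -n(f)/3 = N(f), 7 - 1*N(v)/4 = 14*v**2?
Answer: 57992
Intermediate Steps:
N(v) = 28 - 56*v**2
n(f) = -84 + 168*f**2 (n(f) = -3*(28 - 56*f**2) = -84 + 168*f**2)
J = 24108 (J = -84 + 168*(-12)**2 = -84 + 168*144 = -84 + 24192 = 24108)
J + 33884 = 24108 + 33884 = 57992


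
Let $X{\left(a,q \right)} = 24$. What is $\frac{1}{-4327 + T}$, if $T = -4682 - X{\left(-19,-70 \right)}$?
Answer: $- \frac{1}{9033} \approx -0.00011071$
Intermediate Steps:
$T = -4706$ ($T = -4682 - 24 = -4706$)
$\frac{1}{-4327 + T} = \frac{1}{-4327 - 4706} = \frac{1}{-9033} = - \frac{1}{9033}$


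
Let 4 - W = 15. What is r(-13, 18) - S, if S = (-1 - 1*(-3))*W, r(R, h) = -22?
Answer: 0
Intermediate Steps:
W = -11 (W = 4 - 1*15 = 4 - 15 = -11)
S = -22 (S = (-1 - 1*(-3))*(-11) = (-1 + 3)*(-11) = 2*(-11) = -22)
r(-13, 18) - S = -22 - 1*(-22) = -22 + 22 = 0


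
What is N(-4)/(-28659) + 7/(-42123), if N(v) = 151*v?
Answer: 2804631/134133673 ≈ 0.020909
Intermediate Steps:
N(-4)/(-28659) + 7/(-42123) = (151*(-4))/(-28659) + 7/(-42123) = -604*(-1/28659) + 7*(-1/42123) = 604/28659 - 7/42123 = 2804631/134133673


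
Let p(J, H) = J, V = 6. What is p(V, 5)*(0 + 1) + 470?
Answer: 476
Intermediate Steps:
p(V, 5)*(0 + 1) + 470 = 6*(0 + 1) + 470 = 6*1 + 470 = 6 + 470 = 476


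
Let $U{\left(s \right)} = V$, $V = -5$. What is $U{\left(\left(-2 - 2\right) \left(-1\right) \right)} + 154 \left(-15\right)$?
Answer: $-2315$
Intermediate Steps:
$U{\left(s \right)} = -5$
$U{\left(\left(-2 - 2\right) \left(-1\right) \right)} + 154 \left(-15\right) = -5 + 154 \left(-15\right) = -5 - 2310 = -2315$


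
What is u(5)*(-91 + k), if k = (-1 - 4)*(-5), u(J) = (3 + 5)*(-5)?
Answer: 2640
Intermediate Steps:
u(J) = -40 (u(J) = 8*(-5) = -40)
k = 25 (k = -5*(-5) = 25)
u(5)*(-91 + k) = -40*(-91 + 25) = -40*(-66) = 2640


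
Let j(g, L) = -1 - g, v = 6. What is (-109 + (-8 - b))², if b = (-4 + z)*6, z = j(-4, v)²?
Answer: 21609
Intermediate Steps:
z = 9 (z = (-1 - 1*(-4))² = (-1 + 4)² = 3² = 9)
b = 30 (b = (-4 + 9)*6 = 5*6 = 30)
(-109 + (-8 - b))² = (-109 + (-8 - 1*30))² = (-109 + (-8 - 30))² = (-109 - 38)² = (-147)² = 21609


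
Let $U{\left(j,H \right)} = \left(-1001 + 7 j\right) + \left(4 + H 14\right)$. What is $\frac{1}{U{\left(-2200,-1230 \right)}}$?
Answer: $- \frac{1}{33617} \approx -2.9747 \cdot 10^{-5}$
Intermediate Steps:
$U{\left(j,H \right)} = -997 + 7 j + 14 H$ ($U{\left(j,H \right)} = \left(-1001 + 7 j\right) + \left(4 + 14 H\right) = -997 + 7 j + 14 H$)
$\frac{1}{U{\left(-2200,-1230 \right)}} = \frac{1}{-997 + 7 \left(-2200\right) + 14 \left(-1230\right)} = \frac{1}{-997 - 15400 - 17220} = \frac{1}{-33617} = - \frac{1}{33617}$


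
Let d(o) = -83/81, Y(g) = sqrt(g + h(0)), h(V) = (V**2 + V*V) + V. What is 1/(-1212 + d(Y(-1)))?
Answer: -81/98255 ≈ -0.00082439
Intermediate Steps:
h(V) = V + 2*V**2 (h(V) = (V**2 + V**2) + V = 2*V**2 + V = V + 2*V**2)
Y(g) = sqrt(g) (Y(g) = sqrt(g + 0*(1 + 2*0)) = sqrt(g + 0*(1 + 0)) = sqrt(g + 0*1) = sqrt(g + 0) = sqrt(g))
d(o) = -83/81 (d(o) = -83*1/81 = -83/81)
1/(-1212 + d(Y(-1))) = 1/(-1212 - 83/81) = 1/(-98255/81) = -81/98255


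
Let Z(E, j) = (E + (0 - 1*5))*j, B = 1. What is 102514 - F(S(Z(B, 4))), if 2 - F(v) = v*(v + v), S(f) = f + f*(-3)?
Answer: 104560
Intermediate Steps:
Z(E, j) = j*(-5 + E) (Z(E, j) = (E + (0 - 5))*j = (E - 5)*j = (-5 + E)*j = j*(-5 + E))
S(f) = -2*f (S(f) = f - 3*f = -2*f)
F(v) = 2 - 2*v² (F(v) = 2 - v*(v + v) = 2 - v*2*v = 2 - 2*v²)
102514 - F(S(Z(B, 4))) = 102514 - (2 - 2*64*(-5 + 1)²) = 102514 - (2 - 2*(-8*(-4))²) = 102514 - (2 - 2*(-2*(-16))²) = 102514 - (2 - 2*32²) = 102514 - (2 - 2*1024) = 102514 - (2 - 2048) = 102514 - 1*(-2046) = 102514 + 2046 = 104560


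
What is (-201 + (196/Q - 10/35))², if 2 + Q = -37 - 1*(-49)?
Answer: 40436881/1225 ≈ 33010.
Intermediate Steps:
Q = 10 (Q = -2 + (-37 - 1*(-49)) = -2 + (-37 + 49) = -2 + 12 = 10)
(-201 + (196/Q - 10/35))² = (-201 + (196/10 - 10/35))² = (-201 + (196*(⅒) - 10*1/35))² = (-201 + (98/5 - 2/7))² = (-201 + 676/35)² = (-6359/35)² = 40436881/1225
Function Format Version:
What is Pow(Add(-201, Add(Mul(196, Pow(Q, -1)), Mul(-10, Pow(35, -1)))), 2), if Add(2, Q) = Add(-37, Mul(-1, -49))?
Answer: Rational(40436881, 1225) ≈ 33010.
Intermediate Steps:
Q = 10 (Q = Add(-2, Add(-37, Mul(-1, -49))) = Add(-2, Add(-37, 49)) = Add(-2, 12) = 10)
Pow(Add(-201, Add(Mul(196, Pow(Q, -1)), Mul(-10, Pow(35, -1)))), 2) = Pow(Add(-201, Add(Mul(196, Pow(10, -1)), Mul(-10, Pow(35, -1)))), 2) = Pow(Add(-201, Add(Mul(196, Rational(1, 10)), Mul(-10, Rational(1, 35)))), 2) = Pow(Add(-201, Add(Rational(98, 5), Rational(-2, 7))), 2) = Pow(Add(-201, Rational(676, 35)), 2) = Pow(Rational(-6359, 35), 2) = Rational(40436881, 1225)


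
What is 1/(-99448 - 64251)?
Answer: -1/163699 ≈ -6.1088e-6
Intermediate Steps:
1/(-99448 - 64251) = 1/(-163699) = -1/163699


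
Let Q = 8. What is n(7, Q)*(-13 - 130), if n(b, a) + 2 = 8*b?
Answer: -7722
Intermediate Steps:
n(b, a) = -2 + 8*b
n(7, Q)*(-13 - 130) = (-2 + 8*7)*(-13 - 130) = (-2 + 56)*(-143) = 54*(-143) = -7722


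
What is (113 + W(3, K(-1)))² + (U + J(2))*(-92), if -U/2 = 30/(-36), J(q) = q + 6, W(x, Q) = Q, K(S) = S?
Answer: 34964/3 ≈ 11655.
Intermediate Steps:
J(q) = 6 + q
U = 5/3 (U = -60/(-36) = -60*(-1)/36 = -2*(-⅚) = 5/3 ≈ 1.6667)
(113 + W(3, K(-1)))² + (U + J(2))*(-92) = (113 - 1)² + (5/3 + (6 + 2))*(-92) = 112² + (5/3 + 8)*(-92) = 12544 + (29/3)*(-92) = 12544 - 2668/3 = 34964/3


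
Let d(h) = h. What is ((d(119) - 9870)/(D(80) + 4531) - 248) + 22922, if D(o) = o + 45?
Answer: 105560393/4656 ≈ 22672.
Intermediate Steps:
D(o) = 45 + o
((d(119) - 9870)/(D(80) + 4531) - 248) + 22922 = ((119 - 9870)/((45 + 80) + 4531) - 248) + 22922 = (-9751/(125 + 4531) - 248) + 22922 = (-9751/4656 - 248) + 22922 = -1164439/4656 + 22922 = 105560393/4656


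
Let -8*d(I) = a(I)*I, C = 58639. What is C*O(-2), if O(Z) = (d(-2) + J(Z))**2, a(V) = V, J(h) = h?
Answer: 1465975/4 ≈ 3.6649e+5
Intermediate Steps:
d(I) = -I**2/8 (d(I) = -I*I/8 = -I**2/8)
O(Z) = (-1/2 + Z)**2 (O(Z) = (-1/8*(-2)**2 + Z)**2 = (-1/8*4 + Z)**2 = (-1/2 + Z)**2)
C*O(-2) = 58639*((-1 + 2*(-2))**2/4) = 58639*((-1 - 4)**2/4) = 58639*((1/4)*(-5)**2) = 58639*((1/4)*25) = 58639*(25/4) = 1465975/4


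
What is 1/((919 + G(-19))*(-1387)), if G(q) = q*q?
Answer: -1/1775360 ≈ -5.6327e-7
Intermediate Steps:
G(q) = q²
1/((919 + G(-19))*(-1387)) = 1/((919 + (-19)²)*(-1387)) = 1/((919 + 361)*(-1387)) = 1/(1280*(-1387)) = 1/(-1775360) = -1/1775360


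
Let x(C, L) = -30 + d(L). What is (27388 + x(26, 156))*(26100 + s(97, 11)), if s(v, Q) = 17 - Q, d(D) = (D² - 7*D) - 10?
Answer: 1320754752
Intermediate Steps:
d(D) = -10 + D² - 7*D
x(C, L) = -40 + L² - 7*L (x(C, L) = -30 + (-10 + L² - 7*L) = -40 + L² - 7*L)
(27388 + x(26, 156))*(26100 + s(97, 11)) = (27388 + (-40 + 156² - 7*156))*(26100 + (17 - 1*11)) = (27388 + (-40 + 24336 - 1092))*(26100 + (17 - 11)) = (27388 + 23204)*(26100 + 6) = 50592*26106 = 1320754752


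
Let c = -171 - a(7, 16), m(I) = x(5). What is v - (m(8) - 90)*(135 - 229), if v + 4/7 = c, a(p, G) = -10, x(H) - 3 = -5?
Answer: -61667/7 ≈ -8809.6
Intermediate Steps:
x(H) = -2 (x(H) = 3 - 5 = -2)
m(I) = -2
c = -161 (c = -171 - 1*(-10) = -171 + 10 = -161)
v = -1131/7 (v = -4/7 - 161 = -1131/7 ≈ -161.57)
v - (m(8) - 90)*(135 - 229) = -1131/7 - (-2 - 90)*(135 - 229) = -1131/7 - (-92)*(-94) = -1131/7 - 1*8648 = -1131/7 - 8648 = -61667/7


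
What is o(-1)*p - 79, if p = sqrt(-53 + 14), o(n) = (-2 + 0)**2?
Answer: -79 + 4*I*sqrt(39) ≈ -79.0 + 24.98*I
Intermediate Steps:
o(n) = 4 (o(n) = (-2)**2 = 4)
p = I*sqrt(39) (p = sqrt(-39) = I*sqrt(39) ≈ 6.245*I)
o(-1)*p - 79 = 4*(I*sqrt(39)) - 79 = 4*I*sqrt(39) - 79 = -79 + 4*I*sqrt(39)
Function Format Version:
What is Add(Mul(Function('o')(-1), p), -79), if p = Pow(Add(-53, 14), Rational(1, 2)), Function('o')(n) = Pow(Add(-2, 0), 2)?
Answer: Add(-79, Mul(4, I, Pow(39, Rational(1, 2)))) ≈ Add(-79.000, Mul(24.980, I))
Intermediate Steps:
Function('o')(n) = 4 (Function('o')(n) = Pow(-2, 2) = 4)
p = Mul(I, Pow(39, Rational(1, 2))) (p = Pow(-39, Rational(1, 2)) = Mul(I, Pow(39, Rational(1, 2))) ≈ Mul(6.2450, I))
Add(Mul(Function('o')(-1), p), -79) = Add(Mul(4, Mul(I, Pow(39, Rational(1, 2)))), -79) = Add(Mul(4, I, Pow(39, Rational(1, 2))), -79) = Add(-79, Mul(4, I, Pow(39, Rational(1, 2))))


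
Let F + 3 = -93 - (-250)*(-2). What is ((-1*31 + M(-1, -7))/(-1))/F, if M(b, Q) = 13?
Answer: -9/298 ≈ -0.030201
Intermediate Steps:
F = -596 (F = -3 + (-93 - (-250)*(-2)) = -3 + (-93 - 125*4) = -3 + (-93 - 500) = -3 - 593 = -596)
((-1*31 + M(-1, -7))/(-1))/F = ((-1*31 + 13)/(-1))/(-596) = ((-31 + 13)*(-1))*(-1/596) = -18*(-1)*(-1/596) = 18*(-1/596) = -9/298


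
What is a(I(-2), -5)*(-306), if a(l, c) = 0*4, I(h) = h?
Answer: 0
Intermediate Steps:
a(l, c) = 0
a(I(-2), -5)*(-306) = 0*(-306) = 0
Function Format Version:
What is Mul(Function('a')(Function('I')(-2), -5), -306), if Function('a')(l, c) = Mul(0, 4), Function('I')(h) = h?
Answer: 0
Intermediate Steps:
Function('a')(l, c) = 0
Mul(Function('a')(Function('I')(-2), -5), -306) = Mul(0, -306) = 0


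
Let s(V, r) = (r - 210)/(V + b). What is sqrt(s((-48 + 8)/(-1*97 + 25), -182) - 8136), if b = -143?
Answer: 6*I*sqrt(92827697)/641 ≈ 90.185*I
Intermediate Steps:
s(V, r) = (-210 + r)/(-143 + V) (s(V, r) = (r - 210)/(V - 143) = (-210 + r)/(-143 + V))
sqrt(s((-48 + 8)/(-1*97 + 25), -182) - 8136) = sqrt((-210 - 182)/(-143 + (-48 + 8)/(-1*97 + 25)) - 8136) = sqrt(-392/(-143 - 40/(-97 + 25)) - 8136) = sqrt(-392/(-143 - 40/(-72)) - 8136) = sqrt(-392/(-143 - 40*(-1/72)) - 8136) = sqrt(-392/(-143 + 5/9) - 8136) = sqrt(-392/(-1282/9) - 8136) = sqrt(-9/1282*(-392) - 8136) = sqrt(1764/641 - 8136) = sqrt(-5213412/641) = 6*I*sqrt(92827697)/641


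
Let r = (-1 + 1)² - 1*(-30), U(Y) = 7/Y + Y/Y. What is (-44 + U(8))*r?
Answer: -5055/4 ≈ -1263.8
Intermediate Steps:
U(Y) = 1 + 7/Y (U(Y) = 7/Y + 1 = 1 + 7/Y)
r = 30 (r = 0² + 30 = 0 + 30 = 30)
(-44 + U(8))*r = (-44 + (7 + 8)/8)*30 = (-44 + (⅛)*15)*30 = (-44 + 15/8)*30 = -337/8*30 = -5055/4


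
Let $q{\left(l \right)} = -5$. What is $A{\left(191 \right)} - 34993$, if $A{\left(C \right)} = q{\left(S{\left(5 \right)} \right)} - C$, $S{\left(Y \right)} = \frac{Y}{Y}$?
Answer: $-35189$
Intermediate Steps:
$S{\left(Y \right)} = 1$
$A{\left(C \right)} = -5 - C$
$A{\left(191 \right)} - 34993 = \left(-5 - 191\right) - 34993 = -196 - 34993 = -35189$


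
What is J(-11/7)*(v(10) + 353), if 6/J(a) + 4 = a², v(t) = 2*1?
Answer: -6958/5 ≈ -1391.6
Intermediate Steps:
v(t) = 2
J(a) = 6/(-4 + a²)
J(-11/7)*(v(10) + 353) = (6/(-4 + (-11/7)²))*(2 + 353) = (6/(-4 + (-11*⅐)²))*355 = (6/(-4 + (-11/7)²))*355 = (6/(-4 + 121/49))*355 = (6/(-75/49))*355 = (6*(-49/75))*355 = -98/25*355 = -6958/5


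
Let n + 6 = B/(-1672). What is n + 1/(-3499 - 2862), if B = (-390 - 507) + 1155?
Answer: -32728181/5317796 ≈ -6.1545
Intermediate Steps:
B = 258 (B = -897 + 1155 = 258)
n = -5145/836 (n = -6 + 258/(-1672) = -6 + 258*(-1/1672) = -6 - 129/836 = -5145/836 ≈ -6.1543)
n + 1/(-3499 - 2862) = -5145/836 + 1/(-3499 - 2862) = -5145/836 + 1/(-6361) = -5145/836 - 1/6361 = -32728181/5317796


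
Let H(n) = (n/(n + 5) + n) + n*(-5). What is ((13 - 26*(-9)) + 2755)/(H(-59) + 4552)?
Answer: 162108/258611 ≈ 0.62684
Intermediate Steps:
H(n) = -4*n + n/(5 + n) (H(n) = (n/(5 + n) + n) - 5*n = (n + n/(5 + n)) - 5*n = -4*n + n/(5 + n))
((13 - 26*(-9)) + 2755)/(H(-59) + 4552) = ((13 - 26*(-9)) + 2755)/(-1*(-59)*(19 + 4*(-59))/(5 - 59) + 4552) = ((13 + 234) + 2755)/(-1*(-59)*(19 - 236)/(-54) + 4552) = (247 + 2755)/(-1*(-59)*(-1/54)*(-217) + 4552) = 3002/(12803/54 + 4552) = 3002/(258611/54) = 3002*(54/258611) = 162108/258611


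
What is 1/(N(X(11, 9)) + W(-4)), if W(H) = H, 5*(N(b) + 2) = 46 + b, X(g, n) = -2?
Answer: 5/14 ≈ 0.35714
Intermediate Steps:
N(b) = 36/5 + b/5 (N(b) = -2 + (46 + b)/5 = -2 + (46/5 + b/5) = 36/5 + b/5)
1/(N(X(11, 9)) + W(-4)) = 1/((36/5 + (1/5)*(-2)) - 4) = 1/((36/5 - 2/5) - 4) = 1/(34/5 - 4) = 1/(14/5) = 5/14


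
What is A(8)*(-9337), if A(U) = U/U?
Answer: -9337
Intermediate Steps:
A(U) = 1
A(8)*(-9337) = 1*(-9337) = -9337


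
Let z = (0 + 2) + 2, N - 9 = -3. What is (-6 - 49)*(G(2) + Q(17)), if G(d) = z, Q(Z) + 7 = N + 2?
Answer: -275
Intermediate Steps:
N = 6 (N = 9 - 3 = 6)
Q(Z) = 1 (Q(Z) = -7 + (6 + 2) = -7 + 8 = 1)
z = 4 (z = 2 + 2 = 4)
G(d) = 4
(-6 - 49)*(G(2) + Q(17)) = (-6 - 49)*(4 + 1) = -55*5 = -275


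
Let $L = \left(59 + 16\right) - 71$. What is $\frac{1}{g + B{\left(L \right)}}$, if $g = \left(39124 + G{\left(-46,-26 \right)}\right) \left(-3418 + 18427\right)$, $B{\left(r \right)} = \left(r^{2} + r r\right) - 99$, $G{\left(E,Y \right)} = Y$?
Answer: $\frac{1}{586821815} \approx 1.7041 \cdot 10^{-9}$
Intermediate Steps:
$L = 4$ ($L = 75 - 71 = 4$)
$B{\left(r \right)} = -99 + 2 r^{2}$ ($B{\left(r \right)} = \left(r^{2} + r^{2}\right) - 99 = 2 r^{2} - 99 = -99 + 2 r^{2}$)
$g = 586821882$ ($g = \left(39124 - 26\right) \left(-3418 + 18427\right) = 39098 \cdot 15009 = 586821882$)
$\frac{1}{g + B{\left(L \right)}} = \frac{1}{586821882 - \left(99 - 2 \cdot 4^{2}\right)} = \frac{1}{586821882 + \left(-99 + 2 \cdot 16\right)} = \frac{1}{586821882 + \left(-99 + 32\right)} = \frac{1}{586821882 - 67} = \frac{1}{586821815}$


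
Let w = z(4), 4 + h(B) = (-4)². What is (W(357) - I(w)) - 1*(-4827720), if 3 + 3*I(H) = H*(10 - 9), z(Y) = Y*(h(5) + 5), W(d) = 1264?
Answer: 14486887/3 ≈ 4.8290e+6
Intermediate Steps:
h(B) = 12 (h(B) = -4 + (-4)² = -4 + 16 = 12)
z(Y) = 17*Y (z(Y) = Y*(12 + 5) = Y*17 = 17*Y)
w = 68 (w = 17*4 = 68)
I(H) = -1 + H/3 (I(H) = -1 + (H*(10 - 9))/3 = -1 + (H*1)/3 = -1 + H/3)
(W(357) - I(w)) - 1*(-4827720) = (1264 - (-1 + (⅓)*68)) - 1*(-4827720) = (1264 - (-1 + 68/3)) + 4827720 = (1264 - 1*65/3) + 4827720 = (1264 - 65/3) + 4827720 = 3727/3 + 4827720 = 14486887/3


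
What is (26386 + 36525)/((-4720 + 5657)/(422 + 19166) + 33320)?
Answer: 1232300668/652673097 ≈ 1.8881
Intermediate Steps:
(26386 + 36525)/((-4720 + 5657)/(422 + 19166) + 33320) = 62911/(937/19588 + 33320) = 62911/(652673097/19588) = 62911*(19588/652673097) = 1232300668/652673097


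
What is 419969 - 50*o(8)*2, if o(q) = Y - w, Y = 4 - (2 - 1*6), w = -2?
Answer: 418969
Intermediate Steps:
Y = 8 (Y = 4 - (2 - 6) = 4 - 1*(-4) = 4 + 4 = 8)
o(q) = 10 (o(q) = 8 - 1*(-2) = 8 + 2 = 10)
419969 - 50*o(8)*2 = 419969 - 50*10*2 = 419969 - 500*2 = 419969 - 1*1000 = 419969 - 1000 = 418969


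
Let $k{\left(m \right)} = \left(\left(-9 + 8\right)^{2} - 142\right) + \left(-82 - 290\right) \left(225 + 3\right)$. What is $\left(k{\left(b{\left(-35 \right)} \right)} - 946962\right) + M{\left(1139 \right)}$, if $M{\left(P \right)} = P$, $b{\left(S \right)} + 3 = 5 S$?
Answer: $-1030780$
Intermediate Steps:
$b{\left(S \right)} = -3 + 5 S$
$k{\left(m \right)} = -84957$ ($k{\left(m \right)} = \left(\left(-1\right)^{2} - 142\right) - 84816 = \left(1 - 142\right) - 84816 = -141 - 84816 = -84957$)
$\left(k{\left(b{\left(-35 \right)} \right)} - 946962\right) + M{\left(1139 \right)} = \left(-84957 - 946962\right) + 1139 = -1031919 + 1139 = -1030780$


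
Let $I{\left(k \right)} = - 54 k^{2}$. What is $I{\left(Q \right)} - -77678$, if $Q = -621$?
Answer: $-20746936$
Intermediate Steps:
$I{\left(Q \right)} - -77678 = - 54 \left(-621\right)^{2} - -77678 = \left(-54\right) 385641 + 77678 = -20824614 + 77678 = -20746936$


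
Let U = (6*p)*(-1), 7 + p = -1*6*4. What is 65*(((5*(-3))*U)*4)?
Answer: -725400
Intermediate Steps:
p = -31 (p = -7 - 1*6*4 = -7 - 6*4 = -7 - 24 = -31)
U = 186 (U = (6*(-31))*(-1) = -186*(-1) = 186)
65*(((5*(-3))*U)*4) = 65*(((5*(-3))*186)*4) = 65*(-15*186*4) = 65*(-2790*4) = 65*(-11160) = -725400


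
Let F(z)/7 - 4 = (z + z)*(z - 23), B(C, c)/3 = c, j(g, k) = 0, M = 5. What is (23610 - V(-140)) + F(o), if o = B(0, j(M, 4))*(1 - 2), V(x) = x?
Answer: 23778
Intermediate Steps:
B(C, c) = 3*c
o = 0 (o = (3*0)*(1 - 2) = 0*(-1) = 0)
F(z) = 28 + 14*z*(-23 + z) (F(z) = 28 + 7*((z + z)*(z - 23)) = 28 + 7*((2*z)*(-23 + z)) = 28 + 7*(2*z*(-23 + z)) = 28 + 14*z*(-23 + z))
(23610 - V(-140)) + F(o) = (23610 - 1*(-140)) + (28 - 322*0 + 14*0²) = (23610 + 140) + (28 + 0 + 14*0) = 23750 + (28 + 0 + 0) = 23750 + 28 = 23778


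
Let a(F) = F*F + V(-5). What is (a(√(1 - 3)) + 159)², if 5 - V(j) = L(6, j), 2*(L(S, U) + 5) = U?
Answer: 114921/4 ≈ 28730.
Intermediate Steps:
L(S, U) = -5 + U/2
V(j) = 10 - j/2 (V(j) = 5 - (-5 + j/2) = 5 + (5 - j/2) = 10 - j/2)
a(F) = 25/2 + F² (a(F) = F*F + (10 - ½*(-5)) = F² + (10 + 5/2) = F² + 25/2 = 25/2 + F²)
(a(√(1 - 3)) + 159)² = ((25/2 + (√(1 - 3))²) + 159)² = ((25/2 + (√(-2))²) + 159)² = ((25/2 + (I*√2)²) + 159)² = ((25/2 - 2) + 159)² = (21/2 + 159)² = (339/2)² = 114921/4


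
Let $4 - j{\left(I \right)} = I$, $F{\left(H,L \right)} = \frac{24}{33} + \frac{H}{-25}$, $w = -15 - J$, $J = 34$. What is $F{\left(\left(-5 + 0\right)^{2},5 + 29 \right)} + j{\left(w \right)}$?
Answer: $\frac{580}{11} \approx 52.727$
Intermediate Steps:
$w = -49$ ($w = -15 - 34 = -49$)
$F{\left(H,L \right)} = \frac{8}{11} - \frac{H}{25}$ ($F{\left(H,L \right)} = 24 \cdot \frac{1}{33} + H \left(- \frac{1}{25}\right) = \frac{8}{11} - \frac{H}{25}$)
$j{\left(I \right)} = 4 - I$
$F{\left(\left(-5 + 0\right)^{2},5 + 29 \right)} + j{\left(w \right)} = \left(\frac{8}{11} - \frac{\left(-5 + 0\right)^{2}}{25}\right) + \left(4 - -49\right) = \left(\frac{8}{11} - \frac{\left(-5\right)^{2}}{25}\right) + \left(4 + 49\right) = \left(\frac{8}{11} - 1\right) + 53 = - \frac{3}{11} + 53 = \frac{580}{11}$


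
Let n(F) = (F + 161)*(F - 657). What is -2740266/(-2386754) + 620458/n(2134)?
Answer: 5384800688761/4045207917555 ≈ 1.3312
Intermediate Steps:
n(F) = (-657 + F)*(161 + F) (n(F) = (161 + F)*(-657 + F) = (-657 + F)*(161 + F))
-2740266/(-2386754) + 620458/n(2134) = -2740266/(-2386754) + 620458/(-105777 + 2134² - 496*2134) = -2740266*(-1/2386754) + 620458/(-105777 + 4553956 - 1058464) = 1370133/1193377 + 620458/3389715 = 5384800688761/4045207917555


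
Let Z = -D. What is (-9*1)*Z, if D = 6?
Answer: 54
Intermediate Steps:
Z = -6 (Z = -1*6 = -6)
(-9*1)*Z = -9*1*(-6) = -9*(-6) = 54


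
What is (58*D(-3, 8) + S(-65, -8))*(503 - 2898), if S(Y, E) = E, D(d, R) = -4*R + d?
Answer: 4881010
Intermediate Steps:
D(d, R) = d - 4*R
(58*D(-3, 8) + S(-65, -8))*(503 - 2898) = (58*(-3 - 4*8) - 8)*(503 - 2898) = (58*(-3 - 32) - 8)*(-2395) = (58*(-35) - 8)*(-2395) = (-2030 - 8)*(-2395) = -2038*(-2395) = 4881010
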